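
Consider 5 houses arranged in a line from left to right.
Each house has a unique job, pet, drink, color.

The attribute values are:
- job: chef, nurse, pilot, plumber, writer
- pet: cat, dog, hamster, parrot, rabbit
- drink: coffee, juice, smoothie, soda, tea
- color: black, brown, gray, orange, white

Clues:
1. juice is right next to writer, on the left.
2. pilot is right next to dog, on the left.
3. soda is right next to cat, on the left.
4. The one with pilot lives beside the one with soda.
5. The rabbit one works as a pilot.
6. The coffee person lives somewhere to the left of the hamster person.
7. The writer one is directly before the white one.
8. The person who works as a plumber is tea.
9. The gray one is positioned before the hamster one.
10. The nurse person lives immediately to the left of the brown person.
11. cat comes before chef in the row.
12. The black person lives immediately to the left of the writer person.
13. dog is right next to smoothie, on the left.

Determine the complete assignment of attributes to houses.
Solution:

House | Job | Pet | Drink | Color
---------------------------------
  1   | pilot | rabbit | juice | black
  2   | writer | dog | soda | gray
  3   | nurse | cat | smoothie | white
  4   | chef | parrot | coffee | brown
  5   | plumber | hamster | tea | orange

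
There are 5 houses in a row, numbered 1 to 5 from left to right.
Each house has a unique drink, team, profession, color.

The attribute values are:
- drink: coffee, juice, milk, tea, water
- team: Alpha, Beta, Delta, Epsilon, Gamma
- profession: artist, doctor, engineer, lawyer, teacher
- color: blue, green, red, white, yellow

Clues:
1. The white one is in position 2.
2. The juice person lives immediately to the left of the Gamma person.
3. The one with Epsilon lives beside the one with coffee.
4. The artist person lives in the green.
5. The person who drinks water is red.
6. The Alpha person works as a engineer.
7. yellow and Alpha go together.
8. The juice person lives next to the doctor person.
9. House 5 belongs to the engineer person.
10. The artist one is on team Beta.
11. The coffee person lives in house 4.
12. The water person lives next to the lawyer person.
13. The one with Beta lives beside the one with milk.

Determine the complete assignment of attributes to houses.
Solution:

House | Drink | Team | Profession | Color
-----------------------------------------
  1   | juice | Beta | artist | green
  2   | milk | Gamma | doctor | white
  3   | water | Epsilon | teacher | red
  4   | coffee | Delta | lawyer | blue
  5   | tea | Alpha | engineer | yellow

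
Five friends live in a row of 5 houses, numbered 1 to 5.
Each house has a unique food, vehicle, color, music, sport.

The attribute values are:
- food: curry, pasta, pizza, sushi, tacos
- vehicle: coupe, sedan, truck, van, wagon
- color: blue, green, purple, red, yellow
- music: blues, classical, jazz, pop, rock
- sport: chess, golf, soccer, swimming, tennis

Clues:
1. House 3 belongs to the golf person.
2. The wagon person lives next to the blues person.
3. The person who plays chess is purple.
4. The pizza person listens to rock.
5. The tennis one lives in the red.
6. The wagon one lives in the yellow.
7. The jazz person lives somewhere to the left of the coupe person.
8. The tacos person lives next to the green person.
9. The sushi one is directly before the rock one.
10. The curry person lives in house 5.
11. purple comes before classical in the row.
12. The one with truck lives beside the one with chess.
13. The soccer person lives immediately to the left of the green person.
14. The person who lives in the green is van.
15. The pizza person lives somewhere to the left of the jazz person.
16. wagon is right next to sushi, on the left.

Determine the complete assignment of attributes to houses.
Solution:

House | Food | Vehicle | Color | Music | Sport
----------------------------------------------
  1   | tacos | wagon | yellow | pop | soccer
  2   | sushi | van | green | blues | swimming
  3   | pizza | truck | blue | rock | golf
  4   | pasta | sedan | purple | jazz | chess
  5   | curry | coupe | red | classical | tennis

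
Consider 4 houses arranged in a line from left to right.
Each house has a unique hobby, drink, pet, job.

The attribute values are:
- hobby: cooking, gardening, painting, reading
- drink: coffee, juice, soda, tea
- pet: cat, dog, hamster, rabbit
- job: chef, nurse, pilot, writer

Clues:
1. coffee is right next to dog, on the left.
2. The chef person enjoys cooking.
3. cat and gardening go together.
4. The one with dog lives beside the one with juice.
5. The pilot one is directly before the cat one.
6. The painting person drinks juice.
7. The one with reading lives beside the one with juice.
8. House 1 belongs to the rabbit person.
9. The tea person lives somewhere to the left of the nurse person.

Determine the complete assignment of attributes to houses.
Solution:

House | Hobby | Drink | Pet | Job
---------------------------------
  1   | cooking | coffee | rabbit | chef
  2   | reading | tea | dog | writer
  3   | painting | juice | hamster | pilot
  4   | gardening | soda | cat | nurse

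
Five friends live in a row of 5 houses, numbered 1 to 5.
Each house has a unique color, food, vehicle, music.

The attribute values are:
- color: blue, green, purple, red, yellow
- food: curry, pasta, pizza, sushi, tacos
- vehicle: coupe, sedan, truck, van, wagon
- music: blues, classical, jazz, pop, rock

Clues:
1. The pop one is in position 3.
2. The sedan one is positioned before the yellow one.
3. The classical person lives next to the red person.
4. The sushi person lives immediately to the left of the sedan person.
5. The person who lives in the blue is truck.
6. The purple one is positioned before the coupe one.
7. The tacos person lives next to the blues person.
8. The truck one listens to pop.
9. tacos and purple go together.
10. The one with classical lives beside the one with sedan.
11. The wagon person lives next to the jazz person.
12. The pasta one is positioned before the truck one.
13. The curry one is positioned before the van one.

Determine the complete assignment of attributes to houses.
Solution:

House | Color | Food | Vehicle | Music
--------------------------------------
  1   | green | sushi | wagon | classical
  2   | red | pasta | sedan | jazz
  3   | blue | curry | truck | pop
  4   | purple | tacos | van | rock
  5   | yellow | pizza | coupe | blues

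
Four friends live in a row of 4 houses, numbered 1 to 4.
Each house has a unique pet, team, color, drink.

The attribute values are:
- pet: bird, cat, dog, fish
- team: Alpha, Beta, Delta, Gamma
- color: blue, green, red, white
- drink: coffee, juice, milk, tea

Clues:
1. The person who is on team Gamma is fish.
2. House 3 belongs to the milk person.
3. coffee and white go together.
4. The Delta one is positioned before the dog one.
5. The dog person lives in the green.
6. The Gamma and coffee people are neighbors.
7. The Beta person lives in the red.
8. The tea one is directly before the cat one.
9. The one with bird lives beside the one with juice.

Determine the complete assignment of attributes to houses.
Solution:

House | Pet | Team | Color | Drink
----------------------------------
  1   | fish | Gamma | blue | tea
  2   | cat | Delta | white | coffee
  3   | bird | Beta | red | milk
  4   | dog | Alpha | green | juice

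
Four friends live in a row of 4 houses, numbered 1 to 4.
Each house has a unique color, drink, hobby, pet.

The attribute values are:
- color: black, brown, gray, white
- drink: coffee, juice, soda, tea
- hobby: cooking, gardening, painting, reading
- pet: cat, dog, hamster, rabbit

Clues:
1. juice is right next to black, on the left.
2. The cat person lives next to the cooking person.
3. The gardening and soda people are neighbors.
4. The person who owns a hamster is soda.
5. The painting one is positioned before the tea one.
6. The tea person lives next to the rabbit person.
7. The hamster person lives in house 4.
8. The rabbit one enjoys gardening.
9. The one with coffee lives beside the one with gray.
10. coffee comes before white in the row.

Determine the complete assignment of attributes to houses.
Solution:

House | Color | Drink | Hobby | Pet
-----------------------------------
  1   | brown | coffee | painting | cat
  2   | gray | tea | cooking | dog
  3   | white | juice | gardening | rabbit
  4   | black | soda | reading | hamster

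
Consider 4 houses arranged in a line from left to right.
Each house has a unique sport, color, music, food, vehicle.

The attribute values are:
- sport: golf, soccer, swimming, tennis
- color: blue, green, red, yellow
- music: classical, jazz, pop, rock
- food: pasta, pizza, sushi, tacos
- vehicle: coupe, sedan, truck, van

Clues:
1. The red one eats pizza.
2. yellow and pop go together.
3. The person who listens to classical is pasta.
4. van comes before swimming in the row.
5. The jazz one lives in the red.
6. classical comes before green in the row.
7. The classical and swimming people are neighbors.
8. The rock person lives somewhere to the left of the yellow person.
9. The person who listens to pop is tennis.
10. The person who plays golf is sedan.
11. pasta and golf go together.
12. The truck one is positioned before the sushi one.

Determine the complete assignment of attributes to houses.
Solution:

House | Sport | Color | Music | Food | Vehicle
----------------------------------------------
  1   | soccer | red | jazz | pizza | van
  2   | golf | blue | classical | pasta | sedan
  3   | swimming | green | rock | tacos | truck
  4   | tennis | yellow | pop | sushi | coupe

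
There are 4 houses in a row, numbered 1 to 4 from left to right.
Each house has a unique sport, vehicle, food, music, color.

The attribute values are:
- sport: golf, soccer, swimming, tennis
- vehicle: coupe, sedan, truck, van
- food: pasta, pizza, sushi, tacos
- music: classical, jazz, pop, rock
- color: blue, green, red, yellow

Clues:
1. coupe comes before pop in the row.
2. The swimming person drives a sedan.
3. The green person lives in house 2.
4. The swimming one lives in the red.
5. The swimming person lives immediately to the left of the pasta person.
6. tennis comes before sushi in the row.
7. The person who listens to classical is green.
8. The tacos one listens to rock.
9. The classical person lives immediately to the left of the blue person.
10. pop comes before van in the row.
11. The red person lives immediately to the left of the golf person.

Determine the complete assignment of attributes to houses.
Solution:

House | Sport | Vehicle | Food | Music | Color
----------------------------------------------
  1   | swimming | sedan | tacos | rock | red
  2   | golf | coupe | pasta | classical | green
  3   | tennis | truck | pizza | pop | blue
  4   | soccer | van | sushi | jazz | yellow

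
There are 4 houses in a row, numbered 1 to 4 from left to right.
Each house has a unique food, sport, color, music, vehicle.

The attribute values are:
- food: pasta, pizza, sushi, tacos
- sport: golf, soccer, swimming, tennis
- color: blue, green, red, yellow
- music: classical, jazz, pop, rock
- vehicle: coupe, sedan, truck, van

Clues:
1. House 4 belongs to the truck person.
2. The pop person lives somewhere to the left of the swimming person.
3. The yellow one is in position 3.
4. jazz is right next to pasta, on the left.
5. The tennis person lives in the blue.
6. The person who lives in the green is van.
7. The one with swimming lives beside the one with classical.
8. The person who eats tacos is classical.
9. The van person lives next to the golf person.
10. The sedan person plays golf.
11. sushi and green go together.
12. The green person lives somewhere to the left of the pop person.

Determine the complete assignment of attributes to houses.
Solution:

House | Food | Sport | Color | Music | Vehicle
----------------------------------------------
  1   | sushi | soccer | green | jazz | van
  2   | pasta | golf | red | pop | sedan
  3   | pizza | swimming | yellow | rock | coupe
  4   | tacos | tennis | blue | classical | truck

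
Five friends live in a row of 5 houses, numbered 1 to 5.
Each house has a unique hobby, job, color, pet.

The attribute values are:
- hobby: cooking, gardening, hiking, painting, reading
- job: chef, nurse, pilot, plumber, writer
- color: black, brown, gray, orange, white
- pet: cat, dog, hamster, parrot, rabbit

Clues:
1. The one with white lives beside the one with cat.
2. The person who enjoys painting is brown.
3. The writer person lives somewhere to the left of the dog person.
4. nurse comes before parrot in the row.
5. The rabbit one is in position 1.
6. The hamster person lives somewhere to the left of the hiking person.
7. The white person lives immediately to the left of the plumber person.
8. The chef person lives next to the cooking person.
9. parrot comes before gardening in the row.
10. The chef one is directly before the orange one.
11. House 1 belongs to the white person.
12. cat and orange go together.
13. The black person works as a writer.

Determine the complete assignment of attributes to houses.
Solution:

House | Hobby | Job | Color | Pet
---------------------------------
  1   | reading | chef | white | rabbit
  2   | cooking | plumber | orange | cat
  3   | painting | nurse | brown | hamster
  4   | hiking | writer | black | parrot
  5   | gardening | pilot | gray | dog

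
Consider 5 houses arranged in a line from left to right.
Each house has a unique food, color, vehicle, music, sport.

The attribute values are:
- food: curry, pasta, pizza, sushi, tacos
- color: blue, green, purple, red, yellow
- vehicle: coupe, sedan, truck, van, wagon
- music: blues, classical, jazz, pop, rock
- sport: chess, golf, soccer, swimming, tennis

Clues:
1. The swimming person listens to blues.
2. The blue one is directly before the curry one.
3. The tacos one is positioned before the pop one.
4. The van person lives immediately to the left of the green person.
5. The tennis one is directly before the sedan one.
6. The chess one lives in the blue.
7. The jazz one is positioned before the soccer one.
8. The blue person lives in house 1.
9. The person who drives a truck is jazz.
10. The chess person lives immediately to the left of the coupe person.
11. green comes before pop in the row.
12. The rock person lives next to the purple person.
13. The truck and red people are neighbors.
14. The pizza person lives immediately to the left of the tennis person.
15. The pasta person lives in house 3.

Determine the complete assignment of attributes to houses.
Solution:

House | Food | Color | Vehicle | Music | Sport
----------------------------------------------
  1   | pizza | blue | van | classical | chess
  2   | curry | green | coupe | rock | tennis
  3   | pasta | purple | sedan | blues | swimming
  4   | tacos | yellow | truck | jazz | golf
  5   | sushi | red | wagon | pop | soccer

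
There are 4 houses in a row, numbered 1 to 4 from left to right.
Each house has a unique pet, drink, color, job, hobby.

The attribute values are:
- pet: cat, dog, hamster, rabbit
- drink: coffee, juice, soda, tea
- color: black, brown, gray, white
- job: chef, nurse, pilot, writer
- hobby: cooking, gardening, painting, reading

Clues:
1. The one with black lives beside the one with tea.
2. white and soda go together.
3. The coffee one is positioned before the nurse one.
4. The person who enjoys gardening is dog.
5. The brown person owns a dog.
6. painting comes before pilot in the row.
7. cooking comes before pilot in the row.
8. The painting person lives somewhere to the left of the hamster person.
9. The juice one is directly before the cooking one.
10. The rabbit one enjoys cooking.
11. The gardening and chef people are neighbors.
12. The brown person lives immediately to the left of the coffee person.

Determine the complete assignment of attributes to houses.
Solution:

House | Pet | Drink | Color | Job | Hobby
-----------------------------------------
  1   | dog | juice | brown | writer | gardening
  2   | rabbit | coffee | black | chef | cooking
  3   | cat | tea | gray | nurse | painting
  4   | hamster | soda | white | pilot | reading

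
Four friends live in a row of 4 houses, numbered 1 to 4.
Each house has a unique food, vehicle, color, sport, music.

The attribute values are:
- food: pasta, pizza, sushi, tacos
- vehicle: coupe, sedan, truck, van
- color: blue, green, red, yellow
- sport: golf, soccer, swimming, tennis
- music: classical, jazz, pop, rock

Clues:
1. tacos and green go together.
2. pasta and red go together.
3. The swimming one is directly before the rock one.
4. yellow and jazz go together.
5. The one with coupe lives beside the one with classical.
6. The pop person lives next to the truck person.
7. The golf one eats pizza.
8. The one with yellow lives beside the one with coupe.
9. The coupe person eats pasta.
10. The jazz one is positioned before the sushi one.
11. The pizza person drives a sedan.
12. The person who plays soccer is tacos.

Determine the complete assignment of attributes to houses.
Solution:

House | Food | Vehicle | Color | Sport | Music
----------------------------------------------
  1   | pizza | sedan | yellow | golf | jazz
  2   | pasta | coupe | red | tennis | pop
  3   | sushi | truck | blue | swimming | classical
  4   | tacos | van | green | soccer | rock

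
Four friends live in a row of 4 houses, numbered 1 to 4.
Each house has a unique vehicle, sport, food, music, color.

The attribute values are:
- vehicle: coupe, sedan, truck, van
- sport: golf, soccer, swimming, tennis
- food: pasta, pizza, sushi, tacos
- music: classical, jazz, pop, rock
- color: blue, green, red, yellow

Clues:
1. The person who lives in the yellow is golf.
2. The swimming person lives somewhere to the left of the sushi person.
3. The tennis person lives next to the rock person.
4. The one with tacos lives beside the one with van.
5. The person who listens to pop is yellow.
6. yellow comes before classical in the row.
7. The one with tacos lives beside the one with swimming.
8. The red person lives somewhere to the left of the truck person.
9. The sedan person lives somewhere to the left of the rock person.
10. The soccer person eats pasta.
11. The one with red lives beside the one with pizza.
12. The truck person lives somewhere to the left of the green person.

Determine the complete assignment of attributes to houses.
Solution:

House | Vehicle | Sport | Food | Music | Color
----------------------------------------------
  1   | sedan | tennis | tacos | jazz | red
  2   | van | swimming | pizza | rock | blue
  3   | truck | golf | sushi | pop | yellow
  4   | coupe | soccer | pasta | classical | green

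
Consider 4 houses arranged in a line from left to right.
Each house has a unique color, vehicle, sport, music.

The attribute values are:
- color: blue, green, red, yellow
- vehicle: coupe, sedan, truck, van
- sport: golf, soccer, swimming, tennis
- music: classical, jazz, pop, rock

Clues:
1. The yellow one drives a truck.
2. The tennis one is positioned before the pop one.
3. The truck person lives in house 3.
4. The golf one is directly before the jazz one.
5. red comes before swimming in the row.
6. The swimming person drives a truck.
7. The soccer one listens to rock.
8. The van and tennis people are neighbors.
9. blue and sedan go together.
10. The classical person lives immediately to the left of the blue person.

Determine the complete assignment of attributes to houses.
Solution:

House | Color | Vehicle | Sport | Music
---------------------------------------
  1   | red | van | golf | classical
  2   | blue | sedan | tennis | jazz
  3   | yellow | truck | swimming | pop
  4   | green | coupe | soccer | rock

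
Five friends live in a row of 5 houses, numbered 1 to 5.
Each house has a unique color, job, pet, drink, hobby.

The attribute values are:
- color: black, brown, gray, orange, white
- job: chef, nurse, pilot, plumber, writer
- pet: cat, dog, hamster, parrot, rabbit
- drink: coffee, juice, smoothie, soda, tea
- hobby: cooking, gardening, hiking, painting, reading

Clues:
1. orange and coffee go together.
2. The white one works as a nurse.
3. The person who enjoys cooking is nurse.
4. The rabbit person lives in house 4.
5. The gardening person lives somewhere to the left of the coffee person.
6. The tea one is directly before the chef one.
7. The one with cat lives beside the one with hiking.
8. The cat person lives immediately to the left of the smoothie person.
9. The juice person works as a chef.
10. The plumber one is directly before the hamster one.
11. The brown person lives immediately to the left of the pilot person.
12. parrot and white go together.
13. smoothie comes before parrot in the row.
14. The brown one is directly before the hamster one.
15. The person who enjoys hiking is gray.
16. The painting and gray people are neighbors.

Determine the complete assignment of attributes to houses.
Solution:

House | Color | Job | Pet | Drink | Hobby
-----------------------------------------
  1   | brown | plumber | cat | soda | painting
  2   | gray | pilot | hamster | smoothie | hiking
  3   | white | nurse | parrot | tea | cooking
  4   | black | chef | rabbit | juice | gardening
  5   | orange | writer | dog | coffee | reading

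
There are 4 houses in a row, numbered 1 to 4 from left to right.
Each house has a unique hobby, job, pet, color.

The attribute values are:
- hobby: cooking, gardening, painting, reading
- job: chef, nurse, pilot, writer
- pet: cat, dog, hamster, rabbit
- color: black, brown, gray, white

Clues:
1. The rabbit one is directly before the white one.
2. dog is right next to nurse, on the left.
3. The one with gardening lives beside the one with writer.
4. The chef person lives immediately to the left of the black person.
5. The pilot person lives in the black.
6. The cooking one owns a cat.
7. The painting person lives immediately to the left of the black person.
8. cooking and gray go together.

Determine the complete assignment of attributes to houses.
Solution:

House | Hobby | Job | Pet | Color
---------------------------------
  1   | painting | chef | hamster | brown
  2   | gardening | pilot | rabbit | black
  3   | reading | writer | dog | white
  4   | cooking | nurse | cat | gray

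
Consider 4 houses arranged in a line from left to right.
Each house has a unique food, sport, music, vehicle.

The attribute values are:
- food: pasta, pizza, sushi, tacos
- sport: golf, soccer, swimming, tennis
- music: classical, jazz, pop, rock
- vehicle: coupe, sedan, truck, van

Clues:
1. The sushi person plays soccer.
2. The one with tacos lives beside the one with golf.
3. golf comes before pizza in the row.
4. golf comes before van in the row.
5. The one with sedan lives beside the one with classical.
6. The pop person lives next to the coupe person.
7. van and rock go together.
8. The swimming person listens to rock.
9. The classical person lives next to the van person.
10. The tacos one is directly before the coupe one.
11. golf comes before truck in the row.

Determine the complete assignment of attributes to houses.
Solution:

House | Food | Sport | Music | Vehicle
--------------------------------------
  1   | tacos | tennis | pop | sedan
  2   | pasta | golf | classical | coupe
  3   | pizza | swimming | rock | van
  4   | sushi | soccer | jazz | truck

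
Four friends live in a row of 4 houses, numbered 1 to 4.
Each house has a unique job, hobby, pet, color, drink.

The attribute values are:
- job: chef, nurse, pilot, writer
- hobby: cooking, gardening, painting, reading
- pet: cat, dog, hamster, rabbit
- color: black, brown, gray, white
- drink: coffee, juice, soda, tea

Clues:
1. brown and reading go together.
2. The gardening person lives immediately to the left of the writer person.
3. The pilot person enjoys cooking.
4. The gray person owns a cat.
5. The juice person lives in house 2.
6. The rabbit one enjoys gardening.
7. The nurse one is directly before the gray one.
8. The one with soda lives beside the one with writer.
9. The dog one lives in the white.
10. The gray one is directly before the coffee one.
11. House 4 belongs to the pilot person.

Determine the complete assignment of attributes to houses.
Solution:

House | Job | Hobby | Pet | Color | Drink
-----------------------------------------
  1   | nurse | gardening | rabbit | black | soda
  2   | writer | painting | cat | gray | juice
  3   | chef | reading | hamster | brown | coffee
  4   | pilot | cooking | dog | white | tea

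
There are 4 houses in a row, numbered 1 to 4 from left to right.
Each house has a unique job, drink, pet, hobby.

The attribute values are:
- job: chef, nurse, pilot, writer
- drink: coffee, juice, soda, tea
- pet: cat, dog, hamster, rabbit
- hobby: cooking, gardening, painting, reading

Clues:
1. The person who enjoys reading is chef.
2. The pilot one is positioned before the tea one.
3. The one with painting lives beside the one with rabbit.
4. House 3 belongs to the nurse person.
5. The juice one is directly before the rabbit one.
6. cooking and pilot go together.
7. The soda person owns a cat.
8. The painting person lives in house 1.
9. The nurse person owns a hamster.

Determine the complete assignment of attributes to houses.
Solution:

House | Job | Drink | Pet | Hobby
---------------------------------
  1   | writer | juice | dog | painting
  2   | pilot | coffee | rabbit | cooking
  3   | nurse | tea | hamster | gardening
  4   | chef | soda | cat | reading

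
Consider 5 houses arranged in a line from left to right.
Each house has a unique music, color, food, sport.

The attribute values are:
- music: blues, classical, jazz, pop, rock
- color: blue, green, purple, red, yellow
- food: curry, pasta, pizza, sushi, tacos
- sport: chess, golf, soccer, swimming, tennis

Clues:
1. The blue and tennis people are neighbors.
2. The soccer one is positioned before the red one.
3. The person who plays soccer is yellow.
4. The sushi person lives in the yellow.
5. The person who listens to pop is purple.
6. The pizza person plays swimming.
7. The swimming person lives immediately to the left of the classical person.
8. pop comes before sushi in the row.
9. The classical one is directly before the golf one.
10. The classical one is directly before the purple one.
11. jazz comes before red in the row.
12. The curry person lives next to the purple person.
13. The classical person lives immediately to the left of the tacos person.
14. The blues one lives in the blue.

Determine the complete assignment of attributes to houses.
Solution:

House | Music | Color | Food | Sport
------------------------------------
  1   | blues | blue | pizza | swimming
  2   | classical | green | curry | tennis
  3   | pop | purple | tacos | golf
  4   | jazz | yellow | sushi | soccer
  5   | rock | red | pasta | chess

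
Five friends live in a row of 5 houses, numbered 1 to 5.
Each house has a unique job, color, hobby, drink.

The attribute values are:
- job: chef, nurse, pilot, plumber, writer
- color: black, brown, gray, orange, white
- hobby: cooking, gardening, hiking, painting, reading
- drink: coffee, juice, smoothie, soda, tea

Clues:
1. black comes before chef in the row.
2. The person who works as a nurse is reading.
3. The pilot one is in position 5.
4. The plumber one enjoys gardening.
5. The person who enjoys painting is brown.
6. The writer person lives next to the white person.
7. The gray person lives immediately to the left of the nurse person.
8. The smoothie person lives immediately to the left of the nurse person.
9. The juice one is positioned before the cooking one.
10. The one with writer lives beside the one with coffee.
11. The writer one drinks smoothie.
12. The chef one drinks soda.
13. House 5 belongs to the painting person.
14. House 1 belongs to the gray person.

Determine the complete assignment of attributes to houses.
Solution:

House | Job | Color | Hobby | Drink
-----------------------------------
  1   | writer | gray | hiking | smoothie
  2   | nurse | white | reading | coffee
  3   | plumber | black | gardening | juice
  4   | chef | orange | cooking | soda
  5   | pilot | brown | painting | tea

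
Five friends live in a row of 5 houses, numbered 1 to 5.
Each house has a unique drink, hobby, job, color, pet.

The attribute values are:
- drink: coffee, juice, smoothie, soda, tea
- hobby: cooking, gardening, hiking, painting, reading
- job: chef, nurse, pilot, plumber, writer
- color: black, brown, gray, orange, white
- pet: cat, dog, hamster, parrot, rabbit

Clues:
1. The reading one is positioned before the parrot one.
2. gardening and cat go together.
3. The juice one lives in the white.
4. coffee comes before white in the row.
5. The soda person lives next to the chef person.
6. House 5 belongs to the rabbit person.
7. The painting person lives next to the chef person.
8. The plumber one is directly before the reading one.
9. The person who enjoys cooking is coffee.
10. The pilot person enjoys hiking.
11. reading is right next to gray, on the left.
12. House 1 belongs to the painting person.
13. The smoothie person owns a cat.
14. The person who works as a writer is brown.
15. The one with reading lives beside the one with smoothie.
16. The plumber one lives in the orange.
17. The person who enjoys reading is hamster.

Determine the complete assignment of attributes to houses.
Solution:

House | Drink | Hobby | Job | Color | Pet
-----------------------------------------
  1   | soda | painting | plumber | orange | dog
  2   | tea | reading | chef | black | hamster
  3   | smoothie | gardening | nurse | gray | cat
  4   | coffee | cooking | writer | brown | parrot
  5   | juice | hiking | pilot | white | rabbit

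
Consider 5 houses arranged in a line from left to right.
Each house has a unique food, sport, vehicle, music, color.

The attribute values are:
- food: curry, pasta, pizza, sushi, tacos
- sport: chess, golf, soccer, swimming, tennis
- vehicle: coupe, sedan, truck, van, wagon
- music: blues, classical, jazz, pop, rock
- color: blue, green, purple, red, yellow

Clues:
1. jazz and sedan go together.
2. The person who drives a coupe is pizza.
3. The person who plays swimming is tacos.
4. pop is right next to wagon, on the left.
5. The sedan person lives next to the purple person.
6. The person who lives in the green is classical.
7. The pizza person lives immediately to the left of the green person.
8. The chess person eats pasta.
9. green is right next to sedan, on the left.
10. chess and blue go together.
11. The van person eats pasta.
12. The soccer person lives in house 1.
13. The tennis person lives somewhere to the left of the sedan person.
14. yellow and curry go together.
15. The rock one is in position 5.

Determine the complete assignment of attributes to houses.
Solution:

House | Food | Sport | Vehicle | Music | Color
----------------------------------------------
  1   | pizza | soccer | coupe | pop | red
  2   | sushi | tennis | wagon | classical | green
  3   | curry | golf | sedan | jazz | yellow
  4   | tacos | swimming | truck | blues | purple
  5   | pasta | chess | van | rock | blue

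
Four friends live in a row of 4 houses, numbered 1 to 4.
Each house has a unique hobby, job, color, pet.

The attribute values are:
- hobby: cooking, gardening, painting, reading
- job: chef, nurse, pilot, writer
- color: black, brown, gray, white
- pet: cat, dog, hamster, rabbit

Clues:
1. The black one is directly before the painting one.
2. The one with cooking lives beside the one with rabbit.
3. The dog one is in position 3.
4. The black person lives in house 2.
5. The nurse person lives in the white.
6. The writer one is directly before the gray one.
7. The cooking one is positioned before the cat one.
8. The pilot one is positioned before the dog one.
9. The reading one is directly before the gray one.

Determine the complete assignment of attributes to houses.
Solution:

House | Hobby | Job | Color | Pet
---------------------------------
  1   | cooking | pilot | brown | hamster
  2   | reading | writer | black | rabbit
  3   | painting | chef | gray | dog
  4   | gardening | nurse | white | cat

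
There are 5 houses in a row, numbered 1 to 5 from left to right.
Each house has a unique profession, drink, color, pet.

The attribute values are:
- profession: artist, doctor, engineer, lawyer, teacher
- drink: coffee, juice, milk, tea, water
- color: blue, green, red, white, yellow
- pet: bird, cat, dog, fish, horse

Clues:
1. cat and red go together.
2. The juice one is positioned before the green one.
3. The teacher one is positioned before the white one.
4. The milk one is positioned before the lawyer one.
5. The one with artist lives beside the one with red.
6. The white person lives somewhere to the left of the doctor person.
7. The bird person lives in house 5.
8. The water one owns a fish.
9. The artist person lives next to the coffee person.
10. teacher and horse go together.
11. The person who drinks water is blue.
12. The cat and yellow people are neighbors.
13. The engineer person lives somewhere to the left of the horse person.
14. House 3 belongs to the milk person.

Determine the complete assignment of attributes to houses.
Solution:

House | Profession | Drink | Color | Pet
----------------------------------------
  1   | artist | water | blue | fish
  2   | engineer | coffee | red | cat
  3   | teacher | milk | yellow | horse
  4   | lawyer | juice | white | dog
  5   | doctor | tea | green | bird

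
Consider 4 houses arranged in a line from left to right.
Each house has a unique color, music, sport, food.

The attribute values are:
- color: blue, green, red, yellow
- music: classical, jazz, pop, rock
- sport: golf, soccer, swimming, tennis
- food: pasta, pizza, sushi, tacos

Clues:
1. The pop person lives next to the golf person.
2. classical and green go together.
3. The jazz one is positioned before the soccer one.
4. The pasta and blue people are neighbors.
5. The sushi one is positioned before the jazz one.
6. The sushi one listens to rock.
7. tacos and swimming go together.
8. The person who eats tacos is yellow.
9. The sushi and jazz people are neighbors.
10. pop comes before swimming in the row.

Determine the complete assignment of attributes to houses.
Solution:

House | Color | Music | Sport | Food
------------------------------------
  1   | red | pop | tennis | pasta
  2   | blue | rock | golf | sushi
  3   | yellow | jazz | swimming | tacos
  4   | green | classical | soccer | pizza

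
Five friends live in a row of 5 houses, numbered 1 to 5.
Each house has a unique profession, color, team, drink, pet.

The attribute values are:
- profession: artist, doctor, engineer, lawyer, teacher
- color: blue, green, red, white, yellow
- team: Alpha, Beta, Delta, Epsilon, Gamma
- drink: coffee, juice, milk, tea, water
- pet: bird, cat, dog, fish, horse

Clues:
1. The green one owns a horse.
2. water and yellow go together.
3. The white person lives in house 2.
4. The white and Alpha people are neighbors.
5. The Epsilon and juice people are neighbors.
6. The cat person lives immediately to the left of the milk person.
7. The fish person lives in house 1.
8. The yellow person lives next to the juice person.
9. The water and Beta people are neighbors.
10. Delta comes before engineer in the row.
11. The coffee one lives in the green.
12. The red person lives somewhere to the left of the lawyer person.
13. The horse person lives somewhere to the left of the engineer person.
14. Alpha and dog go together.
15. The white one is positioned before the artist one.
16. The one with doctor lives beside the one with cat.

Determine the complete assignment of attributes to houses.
Solution:

House | Profession | Color | Team | Drink | Pet
-----------------------------------------------
  1   | doctor | yellow | Epsilon | water | fish
  2   | teacher | white | Beta | juice | cat
  3   | artist | red | Alpha | milk | dog
  4   | lawyer | green | Delta | coffee | horse
  5   | engineer | blue | Gamma | tea | bird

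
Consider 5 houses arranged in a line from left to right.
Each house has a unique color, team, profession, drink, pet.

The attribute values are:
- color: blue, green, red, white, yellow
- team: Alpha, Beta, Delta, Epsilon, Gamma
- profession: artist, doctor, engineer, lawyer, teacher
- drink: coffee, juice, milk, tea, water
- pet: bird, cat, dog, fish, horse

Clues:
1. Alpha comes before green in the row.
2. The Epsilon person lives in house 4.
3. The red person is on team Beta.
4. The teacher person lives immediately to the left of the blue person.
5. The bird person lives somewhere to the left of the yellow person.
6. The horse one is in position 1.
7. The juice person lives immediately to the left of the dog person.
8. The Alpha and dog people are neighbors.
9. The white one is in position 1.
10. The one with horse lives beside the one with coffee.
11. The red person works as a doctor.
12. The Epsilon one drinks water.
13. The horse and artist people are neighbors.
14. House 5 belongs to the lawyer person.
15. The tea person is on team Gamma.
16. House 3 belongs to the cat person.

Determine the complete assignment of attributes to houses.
Solution:

House | Color | Team | Profession | Drink | Pet
-----------------------------------------------
  1   | white | Alpha | teacher | juice | horse
  2   | blue | Delta | artist | coffee | dog
  3   | red | Beta | doctor | milk | cat
  4   | green | Epsilon | engineer | water | bird
  5   | yellow | Gamma | lawyer | tea | fish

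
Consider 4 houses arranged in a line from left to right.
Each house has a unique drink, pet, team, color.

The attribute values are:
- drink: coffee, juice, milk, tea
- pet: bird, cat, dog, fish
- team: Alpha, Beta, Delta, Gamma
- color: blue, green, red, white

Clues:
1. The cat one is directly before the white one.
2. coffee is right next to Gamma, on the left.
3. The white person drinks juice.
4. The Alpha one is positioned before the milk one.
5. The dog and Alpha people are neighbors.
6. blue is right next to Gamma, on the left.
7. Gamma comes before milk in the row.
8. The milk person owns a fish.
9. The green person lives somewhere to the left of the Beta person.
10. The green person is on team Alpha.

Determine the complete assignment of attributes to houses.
Solution:

House | Drink | Pet | Team | Color
----------------------------------
  1   | coffee | cat | Delta | blue
  2   | juice | dog | Gamma | white
  3   | tea | bird | Alpha | green
  4   | milk | fish | Beta | red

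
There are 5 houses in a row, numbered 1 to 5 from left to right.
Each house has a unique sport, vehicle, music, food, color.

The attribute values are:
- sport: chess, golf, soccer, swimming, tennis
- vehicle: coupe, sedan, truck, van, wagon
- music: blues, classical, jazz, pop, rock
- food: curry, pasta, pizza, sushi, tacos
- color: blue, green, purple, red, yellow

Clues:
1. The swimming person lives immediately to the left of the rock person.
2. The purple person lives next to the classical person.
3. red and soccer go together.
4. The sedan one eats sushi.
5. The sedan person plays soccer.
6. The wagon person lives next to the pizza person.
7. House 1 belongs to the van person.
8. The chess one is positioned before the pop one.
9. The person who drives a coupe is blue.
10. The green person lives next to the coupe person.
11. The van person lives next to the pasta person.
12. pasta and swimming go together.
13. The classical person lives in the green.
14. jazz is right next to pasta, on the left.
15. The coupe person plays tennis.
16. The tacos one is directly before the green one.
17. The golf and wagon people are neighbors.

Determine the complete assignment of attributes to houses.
Solution:

House | Sport | Vehicle | Music | Food | Color
----------------------------------------------
  1   | golf | van | jazz | tacos | purple
  2   | swimming | wagon | classical | pasta | green
  3   | tennis | coupe | rock | pizza | blue
  4   | chess | truck | blues | curry | yellow
  5   | soccer | sedan | pop | sushi | red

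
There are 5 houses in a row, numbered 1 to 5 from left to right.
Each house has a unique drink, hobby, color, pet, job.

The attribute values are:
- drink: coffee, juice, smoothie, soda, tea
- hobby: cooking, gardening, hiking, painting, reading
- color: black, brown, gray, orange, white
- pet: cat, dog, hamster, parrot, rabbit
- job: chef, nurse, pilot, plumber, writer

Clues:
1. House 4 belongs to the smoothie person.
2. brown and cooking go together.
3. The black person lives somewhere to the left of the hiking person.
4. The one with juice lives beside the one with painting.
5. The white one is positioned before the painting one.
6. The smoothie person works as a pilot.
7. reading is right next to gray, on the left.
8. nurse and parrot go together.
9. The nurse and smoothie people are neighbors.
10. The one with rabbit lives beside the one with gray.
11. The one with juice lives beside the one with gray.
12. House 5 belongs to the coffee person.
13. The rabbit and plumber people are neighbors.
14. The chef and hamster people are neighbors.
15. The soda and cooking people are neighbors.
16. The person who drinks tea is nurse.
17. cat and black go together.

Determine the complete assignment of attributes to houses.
Solution:

House | Drink | Hobby | Color | Pet | Job
-----------------------------------------
  1   | juice | reading | white | rabbit | chef
  2   | soda | painting | gray | hamster | plumber
  3   | tea | cooking | brown | parrot | nurse
  4   | smoothie | gardening | black | cat | pilot
  5   | coffee | hiking | orange | dog | writer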